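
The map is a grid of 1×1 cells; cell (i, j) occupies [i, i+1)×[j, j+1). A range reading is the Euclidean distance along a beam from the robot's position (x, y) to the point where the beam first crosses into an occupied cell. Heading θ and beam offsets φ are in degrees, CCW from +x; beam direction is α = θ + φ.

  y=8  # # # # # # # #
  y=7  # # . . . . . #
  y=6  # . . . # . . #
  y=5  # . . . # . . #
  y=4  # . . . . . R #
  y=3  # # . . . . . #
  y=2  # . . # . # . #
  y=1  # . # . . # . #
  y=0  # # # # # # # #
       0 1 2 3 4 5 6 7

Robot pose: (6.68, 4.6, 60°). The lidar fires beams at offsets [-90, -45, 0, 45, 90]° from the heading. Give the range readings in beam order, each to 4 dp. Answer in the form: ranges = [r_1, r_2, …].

beam 1: φ=-90°, α=330°
  dir = (cos 330°, sin 330°) = (0.8660, -0.5000); from cell (6,4)
  next x-line at t=0.3695, next y-line at t=1.2000; Δt_x=1.1547, Δt_y=2.0000
    x: enter (7,4) at t=0.3695 ← occupied
  → r_1 = 0.3695
beam 2: φ=-45°, α=15°
  dir = (cos 15°, sin 15°) = (0.9659, 0.2588); from cell (6,4)
  next x-line at t=0.3313, next y-line at t=1.5455; Δt_x=1.0353, Δt_y=3.8637
    x: enter (7,4) at t=0.3313 ← occupied
  → r_2 = 0.3313
beam 3: φ=0°, α=60°
  dir = (cos 60°, sin 60°) = (0.5000, 0.8660); from cell (6,4)
  next x-line at t=0.6400, next y-line at t=0.4619; Δt_x=2.0000, Δt_y=1.1547
    y: enter (6,5) at t=0.4619
    x: enter (7,5) at t=0.6400 ← occupied
  → r_3 = 0.6400
beam 4: φ=45°, α=105°
  dir = (cos 105°, sin 105°) = (-0.2588, 0.9659); from cell (6,4)
  next x-line at t=2.6273, next y-line at t=0.4141; Δt_x=3.8637, Δt_y=1.0353
    y: enter (6,5) at t=0.4141
    y: enter (6,6) at t=1.4494
    y: enter (6,7) at t=2.4847
    x: enter (5,7) at t=2.6273
    y: enter (5,8) at t=3.5199 ← occupied
  → r_4 = 3.5199
beam 5: φ=90°, α=150°
  dir = (cos 150°, sin 150°) = (-0.8660, 0.5000); from cell (6,4)
  next x-line at t=0.7852, next y-line at t=0.8000; Δt_x=1.1547, Δt_y=2.0000
    x: enter (5,4) at t=0.7852
    y: enter (5,5) at t=0.8000
    x: enter (4,5) at t=1.9399 ← occupied
  → r_5 = 1.9399

ranges = [0.3695, 0.3313, 0.6400, 3.5199, 1.9399]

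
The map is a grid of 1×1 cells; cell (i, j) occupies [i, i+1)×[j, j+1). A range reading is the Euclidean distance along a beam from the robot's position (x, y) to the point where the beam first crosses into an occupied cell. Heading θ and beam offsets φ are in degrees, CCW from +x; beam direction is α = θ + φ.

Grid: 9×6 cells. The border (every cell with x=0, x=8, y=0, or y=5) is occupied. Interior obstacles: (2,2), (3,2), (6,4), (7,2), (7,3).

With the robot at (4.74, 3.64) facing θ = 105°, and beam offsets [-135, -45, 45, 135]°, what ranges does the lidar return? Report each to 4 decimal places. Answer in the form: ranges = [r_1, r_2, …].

ranges = [2.6096, 1.5704, 2.7200, 1.4800]

beam 1: φ=-135°, α=330°
  dir = (cos 330°, sin 330°) = (0.8660, -0.5000); from cell (4,3)
  next x-line at t=0.3002, next y-line at t=1.2800; Δt_x=1.1547, Δt_y=2.0000
    x: enter (5,3) at t=0.3002
    y: enter (5,2) at t=1.2800
    x: enter (6,2) at t=1.4549
    x: enter (7,2) at t=2.6096 ← occupied
  → r_1 = 2.6096
beam 2: φ=-45°, α=60°
  dir = (cos 60°, sin 60°) = (0.5000, 0.8660); from cell (4,3)
  next x-line at t=0.5200, next y-line at t=0.4157; Δt_x=2.0000, Δt_y=1.1547
    y: enter (4,4) at t=0.4157
    x: enter (5,4) at t=0.5200
    y: enter (5,5) at t=1.5704 ← occupied
  → r_2 = 1.5704
beam 3: φ=45°, α=150°
  dir = (cos 150°, sin 150°) = (-0.8660, 0.5000); from cell (4,3)
  next x-line at t=0.8545, next y-line at t=0.7200; Δt_x=1.1547, Δt_y=2.0000
    y: enter (4,4) at t=0.7200
    x: enter (3,4) at t=0.8545
    x: enter (2,4) at t=2.0092
    y: enter (2,5) at t=2.7200 ← occupied
  → r_3 = 2.7200
beam 4: φ=135°, α=240°
  dir = (cos 240°, sin 240°) = (-0.5000, -0.8660); from cell (4,3)
  next x-line at t=1.4800, next y-line at t=0.7390; Δt_x=2.0000, Δt_y=1.1547
    y: enter (4,2) at t=0.7390
    x: enter (3,2) at t=1.4800 ← occupied
  → r_4 = 1.4800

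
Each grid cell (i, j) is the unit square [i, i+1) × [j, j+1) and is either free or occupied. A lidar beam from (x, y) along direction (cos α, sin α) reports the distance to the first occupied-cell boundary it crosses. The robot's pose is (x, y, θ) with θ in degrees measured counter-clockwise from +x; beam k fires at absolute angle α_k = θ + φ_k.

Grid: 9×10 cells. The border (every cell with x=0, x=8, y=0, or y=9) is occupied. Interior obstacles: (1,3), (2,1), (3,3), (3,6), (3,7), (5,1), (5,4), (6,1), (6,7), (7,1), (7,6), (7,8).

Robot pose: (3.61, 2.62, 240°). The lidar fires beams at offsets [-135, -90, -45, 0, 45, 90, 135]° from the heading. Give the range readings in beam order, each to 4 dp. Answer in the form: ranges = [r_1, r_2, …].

beam 1: φ=-135°, α=105°
  dir = (cos 105°, sin 105°) = (-0.2588, 0.9659); from cell (3,2)
  next x-line at t=2.3569, next y-line at t=0.3934; Δt_x=3.8637, Δt_y=1.0353
    y: enter (3,3) at t=0.3934 ← occupied
  → r_1 = 0.3934
beam 2: φ=-90°, α=150°
  dir = (cos 150°, sin 150°) = (-0.8660, 0.5000); from cell (3,2)
  next x-line at t=0.7044, next y-line at t=0.7600; Δt_x=1.1547, Δt_y=2.0000
    x: enter (2,2) at t=0.7044
    y: enter (2,3) at t=0.7600
    x: enter (1,3) at t=1.8591 ← occupied
  → r_2 = 1.8591
beam 3: φ=-45°, α=195°
  dir = (cos 195°, sin 195°) = (-0.9659, -0.2588); from cell (3,2)
  next x-line at t=0.6315, next y-line at t=2.3955; Δt_x=1.0353, Δt_y=3.8637
    x: enter (2,2) at t=0.6315
    x: enter (1,2) at t=1.6668
    y: enter (1,1) at t=2.3955
    x: enter (0,1) at t=2.7021 ← occupied
  → r_3 = 2.7021
beam 4: φ=0°, α=240°
  dir = (cos 240°, sin 240°) = (-0.5000, -0.8660); from cell (3,2)
  next x-line at t=1.2200, next y-line at t=0.7159; Δt_x=2.0000, Δt_y=1.1547
    y: enter (3,1) at t=0.7159
    x: enter (2,1) at t=1.2200 ← occupied
  → r_4 = 1.2200
beam 5: φ=45°, α=285°
  dir = (cos 285°, sin 285°) = (0.2588, -0.9659); from cell (3,2)
  next x-line at t=1.5068, next y-line at t=0.6419; Δt_x=3.8637, Δt_y=1.0353
    y: enter (3,1) at t=0.6419
    x: enter (4,1) at t=1.5068
    y: enter (4,0) at t=1.6771 ← occupied
  → r_5 = 1.6771
beam 6: φ=90°, α=330°
  dir = (cos 330°, sin 330°) = (0.8660, -0.5000); from cell (3,2)
  next x-line at t=0.4503, next y-line at t=1.2400; Δt_x=1.1547, Δt_y=2.0000
    x: enter (4,2) at t=0.4503
    y: enter (4,1) at t=1.2400
    x: enter (5,1) at t=1.6050 ← occupied
  → r_6 = 1.6050
beam 7: φ=135°, α=15°
  dir = (cos 15°, sin 15°) = (0.9659, 0.2588); from cell (3,2)
  next x-line at t=0.4038, next y-line at t=1.4682; Δt_x=1.0353, Δt_y=3.8637
    x: enter (4,2) at t=0.4038
    x: enter (5,2) at t=1.4390
    y: enter (5,3) at t=1.4682
    x: enter (6,3) at t=2.4743
    x: enter (7,3) at t=3.5096
    x: enter (8,3) at t=4.5449 ← occupied
  → r_7 = 4.5449

ranges = [0.3934, 1.8591, 2.7021, 1.2200, 1.6771, 1.6050, 4.5449]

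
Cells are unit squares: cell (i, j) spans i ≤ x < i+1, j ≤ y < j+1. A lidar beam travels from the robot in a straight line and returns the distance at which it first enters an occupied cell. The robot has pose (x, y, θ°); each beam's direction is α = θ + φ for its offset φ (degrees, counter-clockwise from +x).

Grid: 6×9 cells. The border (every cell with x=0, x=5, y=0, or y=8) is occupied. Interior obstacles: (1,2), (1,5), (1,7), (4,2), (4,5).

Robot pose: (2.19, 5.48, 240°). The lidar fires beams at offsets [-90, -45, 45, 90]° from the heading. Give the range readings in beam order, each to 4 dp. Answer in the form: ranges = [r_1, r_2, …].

ranges = [0.2194, 0.1967, 4.6380, 3.2447]

beam 1: φ=-90°, α=150°
  cosα=-0.8660 sinα=0.5000 | (2,5) | tMaxX 0.2194 tMaxY 1.0400 | tΔX 1.1547 tΔY 2.0000
    t=0.2194 [x] (1,5) — stop
  → r_1 = 0.2194
beam 2: φ=-45°, α=195°
  cosα=-0.9659 sinα=-0.2588 | (2,5) | tMaxX 0.1967 tMaxY 1.8546 | tΔX 1.0353 tΔY 3.8637
    t=0.1967 [x] (1,5) — stop
  → r_2 = 0.1967
beam 3: φ=45°, α=285°
  cosα=0.2588 sinα=-0.9659 | (2,5) | tMaxX 3.1296 tMaxY 0.4969 | tΔX 3.8637 tΔY 1.0353
    t=0.4969 [y] (2,4)
    t=1.5322 [y] (2,3)
    t=2.5675 [y] (2,2)
    t=3.1296 [x] (3,2)
    t=3.6028 [y] (3,1)
    t=4.6380 [y] (3,0) — stop
  → r_3 = 4.6380
beam 4: φ=90°, α=330°
  cosα=0.8660 sinα=-0.5000 | (2,5) | tMaxX 0.9353 tMaxY 0.9600 | tΔX 1.1547 tΔY 2.0000
    t=0.9353 [x] (3,5)
    t=0.9600 [y] (3,4)
    t=2.0900 [x] (4,4)
    t=2.9600 [y] (4,3)
    t=3.2447 [x] (5,3) — stop
  → r_4 = 3.2447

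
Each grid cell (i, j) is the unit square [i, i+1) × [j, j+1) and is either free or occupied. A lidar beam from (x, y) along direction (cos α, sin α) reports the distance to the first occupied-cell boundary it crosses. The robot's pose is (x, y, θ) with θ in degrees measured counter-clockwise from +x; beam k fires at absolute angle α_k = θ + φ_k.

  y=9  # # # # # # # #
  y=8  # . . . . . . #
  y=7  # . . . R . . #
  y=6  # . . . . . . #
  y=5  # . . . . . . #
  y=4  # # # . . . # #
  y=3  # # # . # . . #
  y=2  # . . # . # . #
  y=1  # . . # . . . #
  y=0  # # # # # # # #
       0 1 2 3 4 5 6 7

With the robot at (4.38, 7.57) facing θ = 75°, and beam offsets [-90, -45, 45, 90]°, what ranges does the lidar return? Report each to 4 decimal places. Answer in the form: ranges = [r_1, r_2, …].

beam 1: φ=-90°, α=345°
  cosα=0.9659 sinα=-0.2588 | (4,7) | tMaxX 0.6419 tMaxY 2.2023 | tΔX 1.0353 tΔY 3.8637
    t=0.6419 [x] (5,7)
    t=1.6771 [x] (6,7)
    t=2.2023 [y] (6,6)
    t=2.7124 [x] (7,6) — stop
  → r_1 = 2.7124
beam 2: φ=-45°, α=30°
  cosα=0.8660 sinα=0.5000 | (4,7) | tMaxX 0.7159 tMaxY 0.8600 | tΔX 1.1547 tΔY 2.0000
    t=0.7159 [x] (5,7)
    t=0.8600 [y] (5,8)
    t=1.8706 [x] (6,8)
    t=2.8600 [y] (6,9) — stop
  → r_2 = 2.8600
beam 3: φ=45°, α=120°
  cosα=-0.5000 sinα=0.8660 | (4,7) | tMaxX 0.7600 tMaxY 0.4965 | tΔX 2.0000 tΔY 1.1547
    t=0.4965 [y] (4,8)
    t=0.7600 [x] (3,8)
    t=1.6512 [y] (3,9) — stop
  → r_3 = 1.6512
beam 4: φ=90°, α=165°
  cosα=-0.9659 sinα=0.2588 | (4,7) | tMaxX 0.3934 tMaxY 1.6614 | tΔX 1.0353 tΔY 3.8637
    t=0.3934 [x] (3,7)
    t=1.4287 [x] (2,7)
    t=1.6614 [y] (2,8)
    t=2.4640 [x] (1,8)
    t=3.4992 [x] (0,8) — stop
  → r_4 = 3.4992

ranges = [2.7124, 2.8600, 1.6512, 3.4992]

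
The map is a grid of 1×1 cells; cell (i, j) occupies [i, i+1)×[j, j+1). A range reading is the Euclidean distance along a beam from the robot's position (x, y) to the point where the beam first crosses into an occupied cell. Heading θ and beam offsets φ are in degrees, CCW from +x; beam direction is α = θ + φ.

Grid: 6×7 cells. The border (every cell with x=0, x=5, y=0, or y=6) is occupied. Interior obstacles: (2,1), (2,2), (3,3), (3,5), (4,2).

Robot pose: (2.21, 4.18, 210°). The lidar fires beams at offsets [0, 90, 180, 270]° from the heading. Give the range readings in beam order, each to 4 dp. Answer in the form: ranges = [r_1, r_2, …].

beam 1: φ=0°, α=210°
  d=(-0.8660,-0.5000)  start (2,4)  tX=0.2425 tY=0.3600  stride 1/|dx|=1.1547 1/|dy|=2.0000
    cross x-line → (1,4), t=0.2425
    cross y-line → (1,3), t=0.3600
    cross x-line → (0,3), t=1.3972 (wall)
  → r_1 = 1.3972
beam 2: φ=90°, α=300°
  d=(0.5000,-0.8660)  start (2,4)  tX=1.5800 tY=0.2078  stride 1/|dx|=2.0000 1/|dy|=1.1547
    cross y-line → (2,3), t=0.2078
    cross y-line → (2,2), t=1.3625 (wall)
  → r_2 = 1.3625
beam 3: φ=180°, α=30°
  d=(0.8660,0.5000)  start (2,4)  tX=0.9122 tY=1.6400  stride 1/|dx|=1.1547 1/|dy|=2.0000
    cross x-line → (3,4), t=0.9122
    cross y-line → (3,5), t=1.6400 (wall)
  → r_3 = 1.6400
beam 4: φ=270°, α=120°
  d=(-0.5000,0.8660)  start (2,4)  tX=0.4200 tY=0.9469  stride 1/|dx|=2.0000 1/|dy|=1.1547
    cross x-line → (1,4), t=0.4200
    cross y-line → (1,5), t=0.9469
    cross y-line → (1,6), t=2.1016 (wall)
  → r_4 = 2.1016

ranges = [1.3972, 1.3625, 1.6400, 2.1016]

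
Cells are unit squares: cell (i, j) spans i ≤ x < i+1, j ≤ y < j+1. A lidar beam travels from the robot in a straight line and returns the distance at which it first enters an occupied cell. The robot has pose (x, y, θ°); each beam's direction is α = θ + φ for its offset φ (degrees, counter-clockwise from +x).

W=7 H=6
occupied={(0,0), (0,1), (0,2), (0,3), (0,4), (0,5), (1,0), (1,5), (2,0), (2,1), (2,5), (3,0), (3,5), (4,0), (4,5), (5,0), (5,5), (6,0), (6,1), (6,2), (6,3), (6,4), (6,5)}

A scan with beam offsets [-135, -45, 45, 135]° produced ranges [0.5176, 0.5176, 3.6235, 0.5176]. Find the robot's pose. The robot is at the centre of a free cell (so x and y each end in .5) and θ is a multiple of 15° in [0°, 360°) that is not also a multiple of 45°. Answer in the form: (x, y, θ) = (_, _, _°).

(x, y, θ) = (1.5, 1.5, 30°)

Candidates: 19 free-cell centres × 16 headings = 304 poses. Raycast each; keep the one whose scan matches to 4 dp.
  (5.5, 4.5, 30°): beam 1 = 3.6235 ≠ 0.5176 ✗
  (2.5, 2.5, 165°): beam 1 = 4.0415 ≠ 0.5176 ✗
  (5.5, 3.5, 210°): beam 1 = 1.5529 ≠ 0.5176 ✗
  (4.5, 2.5, 195°): beam 1 = 2.8868 ≠ 0.5176 ✗
  (3.5, 3.5, 60°): beam 1 = 2.5882 ≠ 0.5176 ✗
  …
  (1.5, 1.5, 30°): r_1=0.5176, r_2=0.5176, r_3=3.6235, r_4=0.5176 — all match ✓
Only this pose fits every beam.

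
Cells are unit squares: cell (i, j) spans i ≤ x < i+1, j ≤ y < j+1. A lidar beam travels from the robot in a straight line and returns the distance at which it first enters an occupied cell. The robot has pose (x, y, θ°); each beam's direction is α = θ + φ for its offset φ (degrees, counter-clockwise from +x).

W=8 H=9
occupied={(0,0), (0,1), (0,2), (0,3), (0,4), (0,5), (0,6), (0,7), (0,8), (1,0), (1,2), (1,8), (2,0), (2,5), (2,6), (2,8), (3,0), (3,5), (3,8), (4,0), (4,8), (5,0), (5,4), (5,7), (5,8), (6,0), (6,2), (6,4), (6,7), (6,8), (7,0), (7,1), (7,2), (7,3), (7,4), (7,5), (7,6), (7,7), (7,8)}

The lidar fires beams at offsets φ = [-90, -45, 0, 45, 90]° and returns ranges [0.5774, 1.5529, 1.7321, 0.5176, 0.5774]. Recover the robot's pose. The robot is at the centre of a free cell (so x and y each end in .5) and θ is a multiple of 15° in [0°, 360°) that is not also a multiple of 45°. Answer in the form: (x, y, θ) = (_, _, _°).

The pose lattice has 33·16 = 528 candidates. Test each by forward raycasting.
  (6.5, 1.5, 120°): beam 2 = 0.5176 ≠ 1.5529 ✗
  (2.5, 1.5, 345°): beam 1 = 0.5176 ≠ 0.5774 ✗
  (4.5, 4.5, 150°): beam 1 = 2.8868 ≠ 0.5774 ✗
  (6.5, 5.5, 285°): beam 1 = 5.6940 ≠ 0.5774 ✗
  (4.5, 5.5, 255°): beam 1 = 0.5176 ≠ 0.5774 ✗
  …
  (2.5, 7.5, 210°): r_1=0.5774, r_2=1.5529, r_3=1.7321, r_4=0.5176, r_5=0.5774 — all match ✓
No second candidate reproduces the full scan.

(x, y, θ) = (2.5, 7.5, 210°)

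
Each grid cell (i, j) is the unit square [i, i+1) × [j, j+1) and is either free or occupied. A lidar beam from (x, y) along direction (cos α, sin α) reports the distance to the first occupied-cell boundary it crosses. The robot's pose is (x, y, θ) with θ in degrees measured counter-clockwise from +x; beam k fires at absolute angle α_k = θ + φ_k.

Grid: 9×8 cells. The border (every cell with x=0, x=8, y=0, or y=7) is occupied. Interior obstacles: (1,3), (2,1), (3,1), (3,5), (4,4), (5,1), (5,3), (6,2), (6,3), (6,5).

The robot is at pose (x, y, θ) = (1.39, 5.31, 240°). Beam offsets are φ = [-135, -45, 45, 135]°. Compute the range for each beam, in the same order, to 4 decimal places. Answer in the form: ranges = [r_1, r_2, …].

ranges = [1.5068, 0.4038, 1.3562, 1.6668]

beam 1: φ=-135°, α=105°
  direction (-0.2588, 0.9659); cell (1,5); t to first gridline: x 1.5068, y 0.7143 (then +3.8637 / +1.0353)
    (1,6) via y @ 0.7143
    (0,6) via x @ 1.5068  # hit
  → r_1 = 1.5068
beam 2: φ=-45°, α=195°
  direction (-0.9659, -0.2588); cell (1,5); t to first gridline: x 0.4038, y 1.1977 (then +1.0353 / +3.8637)
    (0,5) via x @ 0.4038  # hit
  → r_2 = 0.4038
beam 3: φ=45°, α=285°
  direction (0.2588, -0.9659); cell (1,5); t to first gridline: x 2.3569, y 0.3209 (then +3.8637 / +1.0353)
    (1,4) via y @ 0.3209
    (1,3) via y @ 1.3562  # hit
  → r_3 = 1.3562
beam 4: φ=135°, α=15°
  direction (0.9659, 0.2588); cell (1,5); t to first gridline: x 0.6315, y 2.6660 (then +1.0353 / +3.8637)
    (2,5) via x @ 0.6315
    (3,5) via x @ 1.6668  # hit
  → r_4 = 1.6668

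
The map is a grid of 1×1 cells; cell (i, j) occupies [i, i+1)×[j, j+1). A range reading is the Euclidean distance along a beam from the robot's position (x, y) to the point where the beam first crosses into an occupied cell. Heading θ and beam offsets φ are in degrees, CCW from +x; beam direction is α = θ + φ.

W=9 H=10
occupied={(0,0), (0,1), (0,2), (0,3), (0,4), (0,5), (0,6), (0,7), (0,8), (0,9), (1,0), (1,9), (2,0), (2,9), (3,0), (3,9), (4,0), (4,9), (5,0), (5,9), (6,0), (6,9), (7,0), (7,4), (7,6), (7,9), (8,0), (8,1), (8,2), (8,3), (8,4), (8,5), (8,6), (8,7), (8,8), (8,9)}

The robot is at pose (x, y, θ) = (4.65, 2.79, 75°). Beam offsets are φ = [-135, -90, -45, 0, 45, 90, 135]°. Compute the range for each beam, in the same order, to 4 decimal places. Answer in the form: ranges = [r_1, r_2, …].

beam 1: φ=-135°, α=300°
  dir = (cos 300°, sin 300°) = (0.5000, -0.8660); from cell (4,2)
  next x-line at t=0.7000, next y-line at t=0.9122; Δt_x=2.0000, Δt_y=1.1547
    x: enter (5,2) at t=0.7000
    y: enter (5,1) at t=0.9122
    y: enter (5,0) at t=2.0669 ← occupied
  → r_1 = 2.0669
beam 2: φ=-90°, α=345°
  dir = (cos 345°, sin 345°) = (0.9659, -0.2588); from cell (4,2)
  next x-line at t=0.3623, next y-line at t=3.0523; Δt_x=1.0353, Δt_y=3.8637
    x: enter (5,2) at t=0.3623
    x: enter (6,2) at t=1.3976
    x: enter (7,2) at t=2.4329
    y: enter (7,1) at t=3.0523
    x: enter (8,1) at t=3.4682 ← occupied
  → r_2 = 3.4682
beam 3: φ=-45°, α=30°
  dir = (cos 30°, sin 30°) = (0.8660, 0.5000); from cell (4,2)
  next x-line at t=0.4041, next y-line at t=0.4200; Δt_x=1.1547, Δt_y=2.0000
    x: enter (5,2) at t=0.4041
    y: enter (5,3) at t=0.4200
    x: enter (6,3) at t=1.5588
    y: enter (6,4) at t=2.4200
    x: enter (7,4) at t=2.7135 ← occupied
  → r_3 = 2.7135
beam 4: φ=0°, α=75°
  dir = (cos 75°, sin 75°) = (0.2588, 0.9659); from cell (4,2)
  next x-line at t=1.3523, next y-line at t=0.2174; Δt_x=3.8637, Δt_y=1.0353
    y: enter (4,3) at t=0.2174
    y: enter (4,4) at t=1.2527
    x: enter (5,4) at t=1.3523
    y: enter (5,5) at t=2.2880
    y: enter (5,6) at t=3.3232
    y: enter (5,7) at t=4.3585
    x: enter (6,7) at t=5.2160
    y: enter (6,8) at t=5.3938
    y: enter (6,9) at t=6.4291 ← occupied
  → r_4 = 6.4291
beam 5: φ=45°, α=120°
  dir = (cos 120°, sin 120°) = (-0.5000, 0.8660); from cell (4,2)
  next x-line at t=1.3000, next y-line at t=0.2425; Δt_x=2.0000, Δt_y=1.1547
    y: enter (4,3) at t=0.2425
    x: enter (3,3) at t=1.3000
    y: enter (3,4) at t=1.3972
    y: enter (3,5) at t=2.5519
    x: enter (2,5) at t=3.3000
    y: enter (2,6) at t=3.7066
    y: enter (2,7) at t=4.8613
    x: enter (1,7) at t=5.3000
    y: enter (1,8) at t=6.0160
    y: enter (1,9) at t=7.1707 ← occupied
  → r_5 = 7.1707
beam 6: φ=90°, α=165°
  dir = (cos 165°, sin 165°) = (-0.9659, 0.2588); from cell (4,2)
  next x-line at t=0.6729, next y-line at t=0.8114; Δt_x=1.0353, Δt_y=3.8637
    x: enter (3,2) at t=0.6729
    y: enter (3,3) at t=0.8114
    x: enter (2,3) at t=1.7082
    x: enter (1,3) at t=2.7435
    x: enter (0,3) at t=3.7788 ← occupied
  → r_6 = 3.7788
beam 7: φ=135°, α=210°
  dir = (cos 210°, sin 210°) = (-0.8660, -0.5000); from cell (4,2)
  next x-line at t=0.7506, next y-line at t=1.5800; Δt_x=1.1547, Δt_y=2.0000
    x: enter (3,2) at t=0.7506
    y: enter (3,1) at t=1.5800
    x: enter (2,1) at t=1.9053
    x: enter (1,1) at t=3.0600
    y: enter (1,0) at t=3.5800 ← occupied
  → r_7 = 3.5800

ranges = [2.0669, 3.4682, 2.7135, 6.4291, 7.1707, 3.7788, 3.5800]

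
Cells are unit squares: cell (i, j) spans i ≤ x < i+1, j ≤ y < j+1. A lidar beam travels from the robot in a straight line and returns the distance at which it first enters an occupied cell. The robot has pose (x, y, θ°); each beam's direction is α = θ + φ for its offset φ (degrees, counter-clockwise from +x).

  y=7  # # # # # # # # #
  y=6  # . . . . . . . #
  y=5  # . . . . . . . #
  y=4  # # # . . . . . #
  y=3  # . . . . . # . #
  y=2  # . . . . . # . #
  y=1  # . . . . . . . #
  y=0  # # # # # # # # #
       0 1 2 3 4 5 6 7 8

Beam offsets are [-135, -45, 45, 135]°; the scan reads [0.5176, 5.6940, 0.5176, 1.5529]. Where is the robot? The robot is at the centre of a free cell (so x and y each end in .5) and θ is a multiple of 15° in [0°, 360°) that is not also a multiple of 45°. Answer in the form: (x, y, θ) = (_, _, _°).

(x, y, θ) = (6.5, 1.5, 210°)

The pose lattice has 38·16 = 608 candidates. Test each by forward raycasting.
  (6.5, 1.5, 240°): beam 2 = 1.9319 ≠ 5.6940 ✗
  (3.5, 3.5, 330°): beam 1 = 2.5882 ≠ 0.5176 ✗
  (2.5, 6.5, 330°): beam 1 = 1.5529 ≠ 0.5176 ✗
  …
  (6.5, 1.5, 210°): r_1=0.5176, r_2=5.6940, r_3=0.5176, r_4=1.5529 — all match ✓
No second candidate reproduces the full scan.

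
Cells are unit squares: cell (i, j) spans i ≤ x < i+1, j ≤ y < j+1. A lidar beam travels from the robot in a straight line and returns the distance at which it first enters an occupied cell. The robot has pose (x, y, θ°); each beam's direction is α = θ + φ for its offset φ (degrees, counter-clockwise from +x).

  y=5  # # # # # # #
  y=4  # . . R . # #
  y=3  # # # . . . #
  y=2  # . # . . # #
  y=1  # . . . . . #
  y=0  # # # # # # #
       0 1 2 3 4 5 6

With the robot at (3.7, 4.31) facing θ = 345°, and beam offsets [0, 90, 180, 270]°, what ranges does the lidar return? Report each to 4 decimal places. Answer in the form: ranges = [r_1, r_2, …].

ranges = [2.3811, 0.7143, 2.6660, 3.4268]

beam 1: φ=0°, α=345°
  direction (0.9659, -0.2588); cell (3,4); t to first gridline: x 0.3106, y 1.1977 (then +1.0353 / +3.8637)
    (4,4) via x @ 0.3106
    (4,3) via y @ 1.1977
    (5,3) via x @ 1.3459
    (6,3) via x @ 2.3811  # hit
  → r_1 = 2.3811
beam 2: φ=90°, α=75°
  direction (0.2588, 0.9659); cell (3,4); t to first gridline: x 1.1591, y 0.7143 (then +3.8637 / +1.0353)
    (3,5) via y @ 0.7143  # hit
  → r_2 = 0.7143
beam 3: φ=180°, α=165°
  direction (-0.9659, 0.2588); cell (3,4); t to first gridline: x 0.7247, y 2.6660 (then +1.0353 / +3.8637)
    (2,4) via x @ 0.7247
    (1,4) via x @ 1.7600
    (1,5) via y @ 2.6660  # hit
  → r_3 = 2.6660
beam 4: φ=270°, α=255°
  direction (-0.2588, -0.9659); cell (3,4); t to first gridline: x 2.7046, y 0.3209 (then +3.8637 / +1.0353)
    (3,3) via y @ 0.3209
    (3,2) via y @ 1.3562
    (3,1) via y @ 2.3915
    (2,1) via x @ 2.7046
    (2,0) via y @ 3.4268  # hit
  → r_4 = 3.4268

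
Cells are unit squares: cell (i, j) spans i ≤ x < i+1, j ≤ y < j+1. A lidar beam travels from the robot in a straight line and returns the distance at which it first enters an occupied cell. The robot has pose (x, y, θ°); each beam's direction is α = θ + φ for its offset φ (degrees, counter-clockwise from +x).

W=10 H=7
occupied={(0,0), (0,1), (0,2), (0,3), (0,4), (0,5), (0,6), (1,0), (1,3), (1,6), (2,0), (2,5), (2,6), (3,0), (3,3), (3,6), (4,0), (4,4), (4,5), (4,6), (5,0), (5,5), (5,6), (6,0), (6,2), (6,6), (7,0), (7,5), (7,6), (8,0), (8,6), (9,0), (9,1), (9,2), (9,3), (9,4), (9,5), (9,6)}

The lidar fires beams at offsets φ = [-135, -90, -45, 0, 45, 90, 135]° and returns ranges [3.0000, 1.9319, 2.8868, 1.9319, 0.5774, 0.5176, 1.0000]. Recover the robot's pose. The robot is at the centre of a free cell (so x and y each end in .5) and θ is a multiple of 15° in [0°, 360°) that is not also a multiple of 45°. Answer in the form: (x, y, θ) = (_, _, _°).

(x, y, θ) = (8.5, 3.5, 285°)

Candidates: 32 free-cell centres × 16 headings = 512 poses. Raycast each; keep the one whose scan matches to 4 dp.
  (3.5, 2.5, 150°): beam 1 = 5.6940 ≠ 3.0000 ✗
  (7.5, 1.5, 150°): beam 1 = 1.5529 ≠ 3.0000 ✗
  (1.5, 2.5, 30°): beam 1 = 1.5529 ≠ 3.0000 ✗
  (5.5, 2.5, 165°): beam 1 = 0.5774 ≠ 3.0000 ✗
  …
  (8.5, 3.5, 285°): r_1=3.0000, r_2=1.9319, r_3=2.8868, r_4=1.9319, r_5=0.5774, r_6=0.5176, r_7=1.0000 — all match ✓
No second candidate reproduces the full scan.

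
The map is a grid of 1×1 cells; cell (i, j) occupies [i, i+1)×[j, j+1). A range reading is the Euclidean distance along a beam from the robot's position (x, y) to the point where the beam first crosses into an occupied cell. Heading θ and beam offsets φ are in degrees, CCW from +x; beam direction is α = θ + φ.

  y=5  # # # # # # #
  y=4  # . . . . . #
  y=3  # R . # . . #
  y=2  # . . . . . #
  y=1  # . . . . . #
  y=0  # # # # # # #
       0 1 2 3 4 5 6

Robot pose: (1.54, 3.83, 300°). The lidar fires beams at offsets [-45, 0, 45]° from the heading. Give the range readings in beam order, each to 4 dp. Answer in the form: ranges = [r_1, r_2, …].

ranges = [2.0864, 3.2678, 1.5115]

beam 1: φ=-45°, α=255°
  direction (-0.2588, -0.9659); cell (1,3); t to first gridline: x 2.0864, y 0.8593 (then +3.8637 / +1.0353)
    (1,2) via y @ 0.8593
    (1,1) via y @ 1.8946
    (0,1) via x @ 2.0864  # hit
  → r_1 = 2.0864
beam 2: φ=0°, α=300°
  direction (0.5000, -0.8660); cell (1,3); t to first gridline: x 0.9200, y 0.9584 (then +2.0000 / +1.1547)
    (2,3) via x @ 0.9200
    (2,2) via y @ 0.9584
    (2,1) via y @ 2.1131
    (3,1) via x @ 2.9200
    (3,0) via y @ 3.2678  # hit
  → r_2 = 3.2678
beam 3: φ=45°, α=345°
  direction (0.9659, -0.2588); cell (1,3); t to first gridline: x 0.4762, y 3.2069 (then +1.0353 / +3.8637)
    (2,3) via x @ 0.4762
    (3,3) via x @ 1.5115  # hit
  → r_3 = 1.5115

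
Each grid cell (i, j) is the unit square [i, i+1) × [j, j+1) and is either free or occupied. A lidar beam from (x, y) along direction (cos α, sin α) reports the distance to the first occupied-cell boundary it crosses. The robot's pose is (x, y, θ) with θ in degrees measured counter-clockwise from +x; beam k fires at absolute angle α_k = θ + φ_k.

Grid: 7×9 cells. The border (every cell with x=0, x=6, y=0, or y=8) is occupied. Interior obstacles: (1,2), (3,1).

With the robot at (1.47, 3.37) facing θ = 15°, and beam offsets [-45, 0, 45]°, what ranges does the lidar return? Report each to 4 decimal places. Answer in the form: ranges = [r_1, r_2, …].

ranges = [2.7400, 4.6898, 5.3463]

beam 1: φ=-45°, α=330°
  dir = (cos 330°, sin 330°) = (0.8660, -0.5000); from cell (1,3)
  next x-line at t=0.6120, next y-line at t=0.7400; Δt_x=1.1547, Δt_y=2.0000
    x: enter (2,3) at t=0.6120
    y: enter (2,2) at t=0.7400
    x: enter (3,2) at t=1.7667
    y: enter (3,1) at t=2.7400 ← occupied
  → r_1 = 2.7400
beam 2: φ=0°, α=15°
  dir = (cos 15°, sin 15°) = (0.9659, 0.2588); from cell (1,3)
  next x-line at t=0.5487, next y-line at t=2.4341; Δt_x=1.0353, Δt_y=3.8637
    x: enter (2,3) at t=0.5487
    x: enter (3,3) at t=1.5840
    y: enter (3,4) at t=2.4341
    x: enter (4,4) at t=2.6192
    x: enter (5,4) at t=3.6545
    x: enter (6,4) at t=4.6898 ← occupied
  → r_2 = 4.6898
beam 3: φ=45°, α=60°
  dir = (cos 60°, sin 60°) = (0.5000, 0.8660); from cell (1,3)
  next x-line at t=1.0600, next y-line at t=0.7275; Δt_x=2.0000, Δt_y=1.1547
    y: enter (1,4) at t=0.7275
    x: enter (2,4) at t=1.0600
    y: enter (2,5) at t=1.8822
    y: enter (2,6) at t=3.0369
    x: enter (3,6) at t=3.0600
    y: enter (3,7) at t=4.1916
    x: enter (4,7) at t=5.0600
    y: enter (4,8) at t=5.3463 ← occupied
  → r_3 = 5.3463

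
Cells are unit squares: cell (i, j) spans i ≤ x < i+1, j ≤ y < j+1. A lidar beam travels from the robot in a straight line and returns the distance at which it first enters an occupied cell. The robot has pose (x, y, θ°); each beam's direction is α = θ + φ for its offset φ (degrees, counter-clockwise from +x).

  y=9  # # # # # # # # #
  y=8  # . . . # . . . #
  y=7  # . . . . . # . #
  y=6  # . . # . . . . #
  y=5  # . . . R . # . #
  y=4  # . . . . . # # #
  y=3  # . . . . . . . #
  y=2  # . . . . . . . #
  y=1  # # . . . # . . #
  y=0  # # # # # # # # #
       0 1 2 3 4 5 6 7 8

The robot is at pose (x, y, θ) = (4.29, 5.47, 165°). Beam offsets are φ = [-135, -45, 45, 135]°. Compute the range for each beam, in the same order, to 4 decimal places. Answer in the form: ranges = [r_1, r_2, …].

ranges = [3.0600, 0.6120, 3.7990, 5.1615]

beam 1: φ=-135°, α=30°
  dir = (cos 30°, sin 30°) = (0.8660, 0.5000); from cell (4,5)
  next x-line at t=0.8198, next y-line at t=1.0600; Δt_x=1.1547, Δt_y=2.0000
    x: enter (5,5) at t=0.8198
    y: enter (5,6) at t=1.0600
    x: enter (6,6) at t=1.9745
    y: enter (6,7) at t=3.0600 ← occupied
  → r_1 = 3.0600
beam 2: φ=-45°, α=120°
  dir = (cos 120°, sin 120°) = (-0.5000, 0.8660); from cell (4,5)
  next x-line at t=0.5800, next y-line at t=0.6120; Δt_x=2.0000, Δt_y=1.1547
    x: enter (3,5) at t=0.5800
    y: enter (3,6) at t=0.6120 ← occupied
  → r_2 = 0.6120
beam 3: φ=45°, α=210°
  dir = (cos 210°, sin 210°) = (-0.8660, -0.5000); from cell (4,5)
  next x-line at t=0.3349, next y-line at t=0.9400; Δt_x=1.1547, Δt_y=2.0000
    x: enter (3,5) at t=0.3349
    y: enter (3,4) at t=0.9400
    x: enter (2,4) at t=1.4896
    x: enter (1,4) at t=2.6443
    y: enter (1,3) at t=2.9400
    x: enter (0,3) at t=3.7990 ← occupied
  → r_3 = 3.7990
beam 4: φ=135°, α=300°
  dir = (cos 300°, sin 300°) = (0.5000, -0.8660); from cell (4,5)
  next x-line at t=1.4200, next y-line at t=0.5427; Δt_x=2.0000, Δt_y=1.1547
    y: enter (4,4) at t=0.5427
    x: enter (5,4) at t=1.4200
    y: enter (5,3) at t=1.6974
    y: enter (5,2) at t=2.8521
    x: enter (6,2) at t=3.4200
    y: enter (6,1) at t=4.0068
    y: enter (6,0) at t=5.1615 ← occupied
  → r_4 = 5.1615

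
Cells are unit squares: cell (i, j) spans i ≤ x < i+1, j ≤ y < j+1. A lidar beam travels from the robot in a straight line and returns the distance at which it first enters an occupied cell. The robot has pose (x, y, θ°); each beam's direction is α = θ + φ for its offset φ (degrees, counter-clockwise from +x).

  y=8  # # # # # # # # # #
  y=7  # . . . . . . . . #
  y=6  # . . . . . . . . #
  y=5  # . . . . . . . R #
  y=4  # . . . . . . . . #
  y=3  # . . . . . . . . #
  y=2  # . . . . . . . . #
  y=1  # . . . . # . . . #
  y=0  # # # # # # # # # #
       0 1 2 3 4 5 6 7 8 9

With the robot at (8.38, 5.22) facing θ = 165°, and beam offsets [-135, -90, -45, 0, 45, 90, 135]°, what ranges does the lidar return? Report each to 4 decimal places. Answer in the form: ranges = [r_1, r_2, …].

beam 1: φ=-135°, α=30°
  direction (0.8660, 0.5000); cell (8,5); t to first gridline: x 0.7159, y 1.5600 (then +1.1547 / +2.0000)
    (9,5) via x @ 0.7159  # hit
  → r_1 = 0.7159
beam 2: φ=-90°, α=75°
  direction (0.2588, 0.9659); cell (8,5); t to first gridline: x 2.3955, y 0.8075 (then +3.8637 / +1.0353)
    (8,6) via y @ 0.8075
    (8,7) via y @ 1.8428
    (9,7) via x @ 2.3955  # hit
  → r_2 = 2.3955
beam 3: φ=-45°, α=120°
  direction (-0.5000, 0.8660); cell (8,5); t to first gridline: x 0.7600, y 0.9007 (then +2.0000 / +1.1547)
    (7,5) via x @ 0.7600
    (7,6) via y @ 0.9007
    (7,7) via y @ 2.0554
    (6,7) via x @ 2.7600
    (6,8) via y @ 3.2101  # hit
  → r_3 = 3.2101
beam 4: φ=0°, α=165°
  direction (-0.9659, 0.2588); cell (8,5); t to first gridline: x 0.3934, y 3.0137 (then +1.0353 / +3.8637)
    (7,5) via x @ 0.3934
    (6,5) via x @ 1.4287
    (5,5) via x @ 2.4640
    (5,6) via y @ 3.0137
    (4,6) via x @ 3.4992
    (3,6) via x @ 4.5345
    (2,6) via x @ 5.5698
    (1,6) via x @ 6.6051
    (1,7) via y @ 6.8774
    (0,7) via x @ 7.6403  # hit
  → r_4 = 7.6403
beam 5: φ=45°, α=210°
  direction (-0.8660, -0.5000); cell (8,5); t to first gridline: x 0.4388, y 0.4400 (then +1.1547 / +2.0000)
    (7,5) via x @ 0.4388
    (7,4) via y @ 0.4400
    (6,4) via x @ 1.5935
    (6,3) via y @ 2.4400
    (5,3) via x @ 2.7482
    (4,3) via x @ 3.9029
    (4,2) via y @ 4.4400
    (3,2) via x @ 5.0576
    (2,2) via x @ 6.2123
    (2,1) via y @ 6.4400
    (1,1) via x @ 7.3670
    (1,0) via y @ 8.4400  # hit
  → r_5 = 8.4400
beam 6: φ=90°, α=255°
  direction (-0.2588, -0.9659); cell (8,5); t to first gridline: x 1.4682, y 0.2278 (then +3.8637 / +1.0353)
    (8,4) via y @ 0.2278
    (8,3) via y @ 1.2630
    (7,3) via x @ 1.4682
    (7,2) via y @ 2.2983
    (7,1) via y @ 3.3336
    (7,0) via y @ 4.3689  # hit
  → r_6 = 4.3689
beam 7: φ=135°, α=300°
  direction (0.5000, -0.8660); cell (8,5); t to first gridline: x 1.2400, y 0.2540 (then +2.0000 / +1.1547)
    (8,4) via y @ 0.2540
    (9,4) via x @ 1.2400  # hit
  → r_7 = 1.2400

ranges = [0.7159, 2.3955, 3.2101, 7.6403, 8.4400, 4.3689, 1.2400]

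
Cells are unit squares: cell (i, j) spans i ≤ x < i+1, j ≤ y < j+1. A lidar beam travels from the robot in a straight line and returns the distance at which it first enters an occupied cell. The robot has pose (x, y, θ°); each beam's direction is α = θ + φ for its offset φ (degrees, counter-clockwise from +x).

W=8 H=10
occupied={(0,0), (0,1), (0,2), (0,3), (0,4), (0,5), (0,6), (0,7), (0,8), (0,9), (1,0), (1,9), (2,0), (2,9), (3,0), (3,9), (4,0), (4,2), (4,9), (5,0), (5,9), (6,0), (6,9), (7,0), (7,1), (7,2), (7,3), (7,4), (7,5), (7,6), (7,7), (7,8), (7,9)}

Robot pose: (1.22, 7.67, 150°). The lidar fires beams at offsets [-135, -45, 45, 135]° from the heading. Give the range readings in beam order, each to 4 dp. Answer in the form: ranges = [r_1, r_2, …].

ranges = [5.1387, 0.8500, 0.2278, 6.9053]

beam 1: φ=-135°, α=15°
  direction (0.9659, 0.2588); cell (1,7); t to first gridline: x 0.8075, y 1.2750 (then +1.0353 / +3.8637)
    (2,7) via x @ 0.8075
    (2,8) via y @ 1.2750
    (3,8) via x @ 1.8428
    (4,8) via x @ 2.8781
    (5,8) via x @ 3.9133
    (6,8) via x @ 4.9486
    (6,9) via y @ 5.1387  # hit
  → r_1 = 5.1387
beam 2: φ=-45°, α=105°
  direction (-0.2588, 0.9659); cell (1,7); t to first gridline: x 0.8500, y 0.3416 (then +3.8637 / +1.0353)
    (1,8) via y @ 0.3416
    (0,8) via x @ 0.8500  # hit
  → r_2 = 0.8500
beam 3: φ=45°, α=195°
  direction (-0.9659, -0.2588); cell (1,7); t to first gridline: x 0.2278, y 2.5887 (then +1.0353 / +3.8637)
    (0,7) via x @ 0.2278  # hit
  → r_3 = 0.2278
beam 4: φ=135°, α=285°
  direction (0.2588, -0.9659); cell (1,7); t to first gridline: x 3.0137, y 0.6936 (then +3.8637 / +1.0353)
    (1,6) via y @ 0.6936
    (1,5) via y @ 1.7289
    (1,4) via y @ 2.7642
    (2,4) via x @ 3.0137
    (2,3) via y @ 3.7995
    (2,2) via y @ 4.8347
    (2,1) via y @ 5.8700
    (3,1) via x @ 6.8774
    (3,0) via y @ 6.9053  # hit
  → r_4 = 6.9053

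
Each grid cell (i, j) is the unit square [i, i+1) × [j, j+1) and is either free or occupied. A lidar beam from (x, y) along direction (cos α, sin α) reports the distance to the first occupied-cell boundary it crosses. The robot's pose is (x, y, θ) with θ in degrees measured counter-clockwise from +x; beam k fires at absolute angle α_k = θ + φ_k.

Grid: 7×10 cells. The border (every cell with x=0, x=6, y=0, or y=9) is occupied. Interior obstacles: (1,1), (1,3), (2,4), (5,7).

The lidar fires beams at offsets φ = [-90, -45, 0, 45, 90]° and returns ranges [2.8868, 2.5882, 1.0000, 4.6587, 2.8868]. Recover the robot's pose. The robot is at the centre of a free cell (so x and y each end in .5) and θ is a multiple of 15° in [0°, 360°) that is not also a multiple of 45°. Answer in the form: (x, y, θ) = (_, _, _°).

(x, y, θ) = (3.5, 5.5, 240°)

Enumerate (i+0.5, j+0.5, θ) over the 36 free cells and 16 admissible headings. For each, cast all 5 beams and compare to the given ranges.
  (2.5, 7.5, 285°): beam 1 = 1.5529 ≠ 2.8868 ✗
  (5.5, 5.5, 165°): beam 1 = 1.5529 ≠ 2.8868 ✗
  (4.5, 1.5, 75°): beam 1 = 1.5529 ≠ 2.8868 ✗
  …
  (3.5, 5.5, 240°): r_1=2.8868, r_2=2.5882, r_3=1.0000, r_4=4.6587, r_5=2.8868 — all match ✓
No second candidate reproduces the full scan.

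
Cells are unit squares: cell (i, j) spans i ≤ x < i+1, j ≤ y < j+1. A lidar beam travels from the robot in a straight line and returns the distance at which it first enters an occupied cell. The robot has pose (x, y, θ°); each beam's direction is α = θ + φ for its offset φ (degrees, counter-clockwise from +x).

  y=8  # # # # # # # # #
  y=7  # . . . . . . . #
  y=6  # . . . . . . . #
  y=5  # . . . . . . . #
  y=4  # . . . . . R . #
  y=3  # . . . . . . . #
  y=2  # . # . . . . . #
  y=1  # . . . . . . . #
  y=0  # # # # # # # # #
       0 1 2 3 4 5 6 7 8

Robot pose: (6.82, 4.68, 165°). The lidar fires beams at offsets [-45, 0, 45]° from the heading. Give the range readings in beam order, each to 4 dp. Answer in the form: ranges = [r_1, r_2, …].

ranges = [3.8336, 6.0253, 4.4110]

beam 1: φ=-45°, α=120°
  direction (-0.5000, 0.8660); cell (6,4); t to first gridline: x 1.6400, y 0.3695 (then +2.0000 / +1.1547)
    (6,5) via y @ 0.3695
    (6,6) via y @ 1.5242
    (5,6) via x @ 1.6400
    (5,7) via y @ 2.6789
    (4,7) via x @ 3.6400
    (4,8) via y @ 3.8336  # hit
  → r_1 = 3.8336
beam 2: φ=0°, α=165°
  direction (-0.9659, 0.2588); cell (6,4); t to first gridline: x 0.8489, y 1.2364 (then +1.0353 / +3.8637)
    (5,4) via x @ 0.8489
    (5,5) via y @ 1.2364
    (4,5) via x @ 1.8842
    (3,5) via x @ 2.9195
    (2,5) via x @ 3.9548
    (1,5) via x @ 4.9900
    (1,6) via y @ 5.1001
    (0,6) via x @ 6.0253  # hit
  → r_2 = 6.0253
beam 3: φ=45°, α=210°
  direction (-0.8660, -0.5000); cell (6,4); t to first gridline: x 0.9469, y 1.3600 (then +1.1547 / +2.0000)
    (5,4) via x @ 0.9469
    (5,3) via y @ 1.3600
    (4,3) via x @ 2.1016
    (3,3) via x @ 3.2563
    (3,2) via y @ 3.3600
    (2,2) via x @ 4.4110  # hit
  → r_3 = 4.4110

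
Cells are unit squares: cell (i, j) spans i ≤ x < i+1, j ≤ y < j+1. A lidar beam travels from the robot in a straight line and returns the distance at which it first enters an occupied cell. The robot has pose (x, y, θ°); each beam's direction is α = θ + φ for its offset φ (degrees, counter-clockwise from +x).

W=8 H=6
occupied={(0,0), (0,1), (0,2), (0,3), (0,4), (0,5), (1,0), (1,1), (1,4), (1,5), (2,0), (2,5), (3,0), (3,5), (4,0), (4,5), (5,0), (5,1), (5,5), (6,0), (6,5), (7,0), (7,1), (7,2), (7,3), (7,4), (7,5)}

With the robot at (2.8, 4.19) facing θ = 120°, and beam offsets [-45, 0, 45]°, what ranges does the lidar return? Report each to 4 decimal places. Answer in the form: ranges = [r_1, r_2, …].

beam 1: φ=-45°, α=75°
  cosα=0.2588 sinα=0.9659 | (2,4) | tMaxX 0.7727 tMaxY 0.8386 | tΔX 3.8637 tΔY 1.0353
    t=0.7727 [x] (3,4)
    t=0.8386 [y] (3,5) — stop
  → r_1 = 0.8386
beam 2: φ=0°, α=120°
  cosα=-0.5000 sinα=0.8660 | (2,4) | tMaxX 1.6000 tMaxY 0.9353 | tΔX 2.0000 tΔY 1.1547
    t=0.9353 [y] (2,5) — stop
  → r_2 = 0.9353
beam 3: φ=45°, α=165°
  cosα=-0.9659 sinα=0.2588 | (2,4) | tMaxX 0.8282 tMaxY 3.1296 | tΔX 1.0353 tΔY 3.8637
    t=0.8282 [x] (1,4) — stop
  → r_3 = 0.8282

ranges = [0.8386, 0.9353, 0.8282]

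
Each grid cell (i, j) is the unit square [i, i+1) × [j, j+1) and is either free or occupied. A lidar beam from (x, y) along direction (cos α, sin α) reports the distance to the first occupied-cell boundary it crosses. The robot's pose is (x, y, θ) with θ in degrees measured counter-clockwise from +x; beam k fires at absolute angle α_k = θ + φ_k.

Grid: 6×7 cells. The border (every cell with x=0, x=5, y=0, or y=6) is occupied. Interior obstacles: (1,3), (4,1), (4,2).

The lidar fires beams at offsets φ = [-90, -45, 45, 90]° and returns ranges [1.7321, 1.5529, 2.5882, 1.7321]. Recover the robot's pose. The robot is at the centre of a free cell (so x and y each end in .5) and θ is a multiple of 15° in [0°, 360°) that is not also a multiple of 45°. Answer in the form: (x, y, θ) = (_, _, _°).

(x, y, θ) = (3.5, 4.5, 120°)

Enumerate (i+0.5, j+0.5, θ) over the 17 free cells and 16 admissible headings. For each, cast all 4 beams and compare to the given ranges.
  (1.5, 2.5, 345°): beam 1 = 1.5529 ≠ 1.7321 ✗
  (1.5, 1.5, 345°): beam 1 = 0.5176 ≠ 1.7321 ✗
  (2.5, 2.5, 300°): beam 3 = 1.5529 ≠ 2.5882 ✗
  (2.5, 5.5, 330°): beam 2 = 4.6587 ≠ 1.5529 ✗
  …
  (3.5, 4.5, 120°): r_1=1.7321, r_2=1.5529, r_3=2.5882, r_4=1.7321 — all match ✓
Unique over the lattice → pose = (3.5, 4.5, 120°).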